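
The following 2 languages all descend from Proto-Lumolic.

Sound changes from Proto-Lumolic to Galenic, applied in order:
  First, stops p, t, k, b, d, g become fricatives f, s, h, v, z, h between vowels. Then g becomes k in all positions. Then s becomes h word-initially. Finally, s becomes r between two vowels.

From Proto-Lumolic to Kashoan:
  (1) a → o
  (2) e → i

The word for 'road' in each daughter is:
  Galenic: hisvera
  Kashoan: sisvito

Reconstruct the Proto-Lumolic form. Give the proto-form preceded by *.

*sisveta

Position 1: Galenic has h, Kashoan has s. Kashoan preserves s here (none of its changes turn any other segment into s), so the proto-segment is *s.
Position 7: Galenic has a, Kashoan has o. Galenic preserves a here (none of its changes turn any other segment into a), so the proto-segment is *a.
Position 6: Galenic has r, Kashoan has t. Kashoan preserves t here (none of its changes turn any other segment into t), so the proto-segment is *t.
Verify the candidate proto-form against each daughter:
Galenic: start from *sisveta.
  rule 1 (intervocalic lenition): sisveta → sisvesa
  rule 2: no change — sisvesa
  rule 3 (debuccalisation): sisvesa → hisvesa
  rule 4 (rhotacism): hisvesa → hisvera
  ⇒ Galenic hisvera
Kashoan: start from *sisveta.
  rule 1 (vowel merger): sisveta → sisveto
  rule 2 (vowel merger): sisveto → sisvito
  ⇒ Kashoan sisvito
*sisveta is the unique common source.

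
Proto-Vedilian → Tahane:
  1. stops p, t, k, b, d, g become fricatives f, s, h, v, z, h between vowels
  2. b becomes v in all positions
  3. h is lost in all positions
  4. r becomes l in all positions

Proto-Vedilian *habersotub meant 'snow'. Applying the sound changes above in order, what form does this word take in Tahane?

Tahane: *habersotub
  habersotub → haversosub   [intervocalic lenition]
  haversosub → haversosuv   [unconditioned shift]
  haversosuv → aversosuv   [h-loss]
  aversosuv → avelsosuv   [unconditioned shift]
  giving Tahane avelsosuv.

avelsosuv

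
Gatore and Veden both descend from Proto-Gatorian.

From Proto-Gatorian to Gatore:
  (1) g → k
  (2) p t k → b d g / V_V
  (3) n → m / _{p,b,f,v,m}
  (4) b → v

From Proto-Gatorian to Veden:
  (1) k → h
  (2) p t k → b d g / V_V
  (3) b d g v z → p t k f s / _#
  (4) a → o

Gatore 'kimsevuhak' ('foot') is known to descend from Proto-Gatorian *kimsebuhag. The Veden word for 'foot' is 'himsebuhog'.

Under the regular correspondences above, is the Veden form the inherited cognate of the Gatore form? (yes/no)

Derive the expected Veden reflex of *kimsebuhag:
Veden: *kimsebuhag
  kimsebuhag → himsebuhag   [unconditioned shift]
  himsebuhag (rule 2 does not apply)
  himsebuhag → himsebuhak   [final devoicing]
  himsebuhak → himsebuhok   [vowel merger]
  giving Veden himsebuhok.
The regular Veden reflex would be 'himsebuhok', but the attested form is 'himsebuhog'. The correspondence is irregular, so they are not cognates (the Veden form has a different source).

no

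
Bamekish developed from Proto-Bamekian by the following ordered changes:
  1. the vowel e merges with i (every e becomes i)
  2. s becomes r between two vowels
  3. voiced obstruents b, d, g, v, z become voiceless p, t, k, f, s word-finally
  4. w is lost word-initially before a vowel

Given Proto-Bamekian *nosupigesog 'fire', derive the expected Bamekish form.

Bamekish: *nosupigesog
  nosupigesog → nosupigisog   [vowel merger]
  nosupigisog → norupigirog   [rhotacism]
  norupigirog → norupigirok   [final devoicing]
  norupigirok (rule 4 does not apply)
  giving Bamekish norupigirok.

norupigirok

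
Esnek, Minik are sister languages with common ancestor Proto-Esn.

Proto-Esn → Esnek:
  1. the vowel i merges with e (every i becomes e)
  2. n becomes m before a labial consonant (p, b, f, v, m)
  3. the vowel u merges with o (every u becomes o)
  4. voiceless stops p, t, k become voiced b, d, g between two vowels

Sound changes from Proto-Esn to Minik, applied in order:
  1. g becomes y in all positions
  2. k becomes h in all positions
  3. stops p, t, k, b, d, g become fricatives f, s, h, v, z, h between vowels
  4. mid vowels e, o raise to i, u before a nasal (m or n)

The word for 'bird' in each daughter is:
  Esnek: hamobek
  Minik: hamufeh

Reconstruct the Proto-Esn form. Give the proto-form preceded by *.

*hamupek

Position 7: Esnek has k, Minik has h. Esnek preserves k here (none of its changes turn any other segment into k), so the proto-segment is *k.
Position 4: Esnek has o, Minik has u. Taking the neighbouring segments as reconstructed: Esnek o could go back to *o or *u; Minik u can only go back to *u — the one source consistent with every daughter is *u.
Continuing position by position gives *hamupek; check it forward:
Esnek: *hamupek
  hamupek (rule 1 does not apply)
  hamupek (rule 2 does not apply)
  hamupek → hamopek   [vowel merger]
  hamopek → hamobek   [intervocalic voicing]
  giving Esnek hamobek.
Minik: start from *hamupek.
  rule 1: no change — hamupek
  rule 2 (unconditioned shift): hamupek → hamupeh
  rule 3 (intervocalic lenition): hamupeh → hamufeh
  rule 4: no change — hamufeh
  ⇒ Minik hamufeh
No other proto-form is consistent with every reflex, so the reconstruction is *hamupek.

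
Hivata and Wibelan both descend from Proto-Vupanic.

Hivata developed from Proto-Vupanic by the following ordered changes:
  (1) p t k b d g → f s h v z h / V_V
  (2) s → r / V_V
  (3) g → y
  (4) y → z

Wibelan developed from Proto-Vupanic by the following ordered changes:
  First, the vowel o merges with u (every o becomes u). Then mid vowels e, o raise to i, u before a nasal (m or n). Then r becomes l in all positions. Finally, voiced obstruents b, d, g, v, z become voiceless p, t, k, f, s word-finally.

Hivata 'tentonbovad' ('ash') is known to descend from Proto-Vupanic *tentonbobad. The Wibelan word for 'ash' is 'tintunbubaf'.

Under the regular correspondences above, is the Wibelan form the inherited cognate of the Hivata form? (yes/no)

Derive the expected Wibelan reflex of *tentonbobad:
Wibelan: start from *tentonbobad.
  rule 1 (vowel merger): tentonbobad → tentunbubad
  rule 2 (pre-nasal raising): tentunbubad → tintunbubad
  rule 3: no change — tintunbubad
  rule 4 (final devoicing): tintunbubad → tintunbubat
  ⇒ Wibelan tintunbubat
The regular Wibelan reflex would be 'tintunbubat', but the attested form is 'tintunbubaf'. The correspondence is irregular, so they are not cognates (the Wibelan form has a different source).

no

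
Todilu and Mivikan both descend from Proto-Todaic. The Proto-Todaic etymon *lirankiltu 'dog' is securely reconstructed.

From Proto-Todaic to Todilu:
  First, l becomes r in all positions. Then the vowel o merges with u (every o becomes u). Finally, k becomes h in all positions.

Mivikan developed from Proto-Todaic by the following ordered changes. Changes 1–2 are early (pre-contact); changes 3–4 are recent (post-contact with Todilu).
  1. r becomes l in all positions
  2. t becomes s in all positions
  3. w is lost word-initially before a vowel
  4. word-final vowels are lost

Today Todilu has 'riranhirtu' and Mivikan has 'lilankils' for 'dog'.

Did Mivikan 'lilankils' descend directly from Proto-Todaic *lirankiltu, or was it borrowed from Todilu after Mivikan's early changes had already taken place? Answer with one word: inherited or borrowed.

If inherited, *lirankiltu would pass through all of Mivikan's changes:
Mivikan: *lirankiltu > lilankiltu > lilankilsu > lilankils  (by unconditioned shift, unconditioned shift, apocope)
If borrowed from Todilu 'riranhirtu' after the early changes, it would undergo only the recent ones:
  rule 3 (glide loss): no change (riranhirtu)
  rule 4 (apocope): riranhirtu → riranhirt
  ⇒ as a loan: riranhirt
Mivikan 'lilankils' matches the inherited outcome exactly, so it is an inherited cognate, not a loan.

inherited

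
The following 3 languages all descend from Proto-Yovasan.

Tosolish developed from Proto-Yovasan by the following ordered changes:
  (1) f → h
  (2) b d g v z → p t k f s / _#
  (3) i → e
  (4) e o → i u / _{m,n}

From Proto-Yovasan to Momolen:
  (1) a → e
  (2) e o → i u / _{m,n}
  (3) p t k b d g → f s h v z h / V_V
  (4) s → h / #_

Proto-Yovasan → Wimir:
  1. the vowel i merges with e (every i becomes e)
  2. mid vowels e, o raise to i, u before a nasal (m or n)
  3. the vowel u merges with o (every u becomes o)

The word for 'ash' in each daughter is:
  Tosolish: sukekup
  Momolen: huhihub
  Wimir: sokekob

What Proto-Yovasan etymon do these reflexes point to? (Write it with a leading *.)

Position 1: Tosolish has s, Momolen has h, Wimir has s. Wimir preserves s here (none of its changes turn any other segment into s), so the proto-segment is *s.
Position 3: Tosolish has k, Momolen has h, Wimir has k. Wimir preserves k here (none of its changes turn any other segment into k), so the proto-segment is *k.
Position 6: Tosolish has u, Momolen has u, Wimir has o. Taking the neighbouring segments as reconstructed: Tosolish u can only go back to *u; Momolen u can only go back to *u; Wimir o could go back to *o or *u — the one source consistent with every daughter is *u.
This points to *sukikub. Verify forward in each daughter:
Tosolish: *sukikub
  sukikub (rule 1 does not apply)
  sukikub → sukikup   [final devoicing]
  sukikup → sukekup   [vowel merger]
  sukekup (rule 4 does not apply)
  giving Tosolish sukekup.
Momolen: *sukikub > suhihub > huhihub  (by intervocalic lenition, debuccalisation)
Wimir: *sukikub
  sukikub → sukekub   [vowel merger]
  sukekub (rule 2 does not apply)
  sukekub → sokekob   [vowel merger]
  giving Wimir sokekob.
No other proto-form is consistent with every reflex, so the reconstruction is *sukikub.

*sukikub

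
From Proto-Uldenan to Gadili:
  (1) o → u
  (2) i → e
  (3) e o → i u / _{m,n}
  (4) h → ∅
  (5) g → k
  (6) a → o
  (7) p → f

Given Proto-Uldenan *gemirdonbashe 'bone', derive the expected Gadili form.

kimerdunbose

Gadili: *gemirdonbashe > gemirdunbashe > gemerdunbashe > gimerdunbashe > gimerdunbase > kimerdunbase > kimerdunbose  (by vowel merger, vowel merger, pre-nasal raising, h-loss, unconditioned shift, vowel merger)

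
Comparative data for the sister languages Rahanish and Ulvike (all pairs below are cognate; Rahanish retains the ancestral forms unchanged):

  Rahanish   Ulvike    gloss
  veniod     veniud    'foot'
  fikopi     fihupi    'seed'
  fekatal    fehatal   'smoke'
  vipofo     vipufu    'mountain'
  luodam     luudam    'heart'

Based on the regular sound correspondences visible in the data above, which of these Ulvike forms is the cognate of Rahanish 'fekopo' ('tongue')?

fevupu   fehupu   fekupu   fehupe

fikopi ~ fihupi — Rahanish k corresponds to Ulvike h between vowels (before a back vowel).
fikopi ~ fihupi — Rahanish o corresponds to Ulvike u after a consonant, before a labial obstruent.
vipofo ~ vipufu — Rahanish o corresponds to Ulvike u word-finally.
Applying these to Rahanish 'fekopo':
  fekopo → fehopo   (k→h between vowels (before a back vowel))
  fehopo → fehupo   (o→u after a consonant, before a labial obstruent)
  fehupo → fehupu   (o→u word-finally)
So the Ulvike cognate is 'fehupu'.

fehupu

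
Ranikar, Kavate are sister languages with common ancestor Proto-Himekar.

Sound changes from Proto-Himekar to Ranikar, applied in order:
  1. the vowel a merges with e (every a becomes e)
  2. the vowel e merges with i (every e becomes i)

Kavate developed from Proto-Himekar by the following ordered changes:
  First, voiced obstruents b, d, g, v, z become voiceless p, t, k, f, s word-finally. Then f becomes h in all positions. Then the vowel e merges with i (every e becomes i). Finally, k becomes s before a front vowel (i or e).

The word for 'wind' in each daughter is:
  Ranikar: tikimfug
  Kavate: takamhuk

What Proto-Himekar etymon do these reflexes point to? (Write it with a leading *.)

Position 8: Ranikar has g, Kavate has k. Ranikar preserves g here (none of its changes turn any other segment into g), so the proto-segment is *g.
Position 2: Ranikar has i, Kavate has a. Kavate preserves a here (none of its changes turn any other segment into a), so the proto-segment is *a.
This points to *takamfug. Verify forward in each daughter:
Ranikar: *takamfug > tekemfug > tikimfug  (by vowel merger, vowel merger)
Kavate: *takamfug > takamfuk > takamhuk  (by final devoicing, unconditioned shift)
No other proto-form is consistent with every reflex, so the reconstruction is *takamfug.

*takamfug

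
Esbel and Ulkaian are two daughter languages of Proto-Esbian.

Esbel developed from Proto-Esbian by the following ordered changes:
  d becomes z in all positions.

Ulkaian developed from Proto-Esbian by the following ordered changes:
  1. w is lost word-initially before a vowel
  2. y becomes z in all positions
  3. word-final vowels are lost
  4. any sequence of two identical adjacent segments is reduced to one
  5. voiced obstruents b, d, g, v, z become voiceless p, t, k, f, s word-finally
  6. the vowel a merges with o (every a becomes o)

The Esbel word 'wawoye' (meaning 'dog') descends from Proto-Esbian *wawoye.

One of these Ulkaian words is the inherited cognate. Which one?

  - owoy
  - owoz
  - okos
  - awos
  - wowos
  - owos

owos

Ulkaian: *wawoye > awoye > awoze > awoz > awos > owos  (by glide loss, unconditioned shift, apocope, final devoicing, vowel merger)
The other candidates each miss or misapply at least one Ulkaian change.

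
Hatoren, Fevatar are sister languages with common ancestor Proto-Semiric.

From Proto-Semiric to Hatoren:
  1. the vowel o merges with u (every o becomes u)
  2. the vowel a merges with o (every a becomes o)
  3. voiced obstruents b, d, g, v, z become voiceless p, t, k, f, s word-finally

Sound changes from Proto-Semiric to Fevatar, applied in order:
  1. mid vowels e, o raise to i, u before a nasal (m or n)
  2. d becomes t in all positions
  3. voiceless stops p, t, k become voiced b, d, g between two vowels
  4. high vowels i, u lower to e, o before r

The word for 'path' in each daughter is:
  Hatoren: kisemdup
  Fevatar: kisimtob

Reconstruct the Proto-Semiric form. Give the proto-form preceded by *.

*kisemdob

Position 4: Hatoren has e, Fevatar has i. Hatoren preserves e here (none of its changes turn any other segment into e), so the proto-segment is *e.
Position 8: Hatoren has p, Fevatar has b. Taking the neighbouring segments as reconstructed: Hatoren p could go back to *p or *b; Fevatar b can only go back to *b — the one source consistent with every daughter is *b.
Position 7: Hatoren has u, Fevatar has o. Taking the neighbouring segments as reconstructed: Hatoren u could go back to *o or *u; Fevatar o can only go back to *o — the one source consistent with every daughter is *o.
Verify the candidate proto-form against each daughter:
Hatoren: *kisemdob
  kisemdob → kisemdub   [vowel merger]
  kisemdub (rule 2 does not apply)
  kisemdub → kisemdup   [final devoicing]
  giving Hatoren kisemdup.
Fevatar: *kisemdob > kisimdob > kisimtob  (by pre-nasal raising, unconditioned shift)
*kisemdob is the unique common source.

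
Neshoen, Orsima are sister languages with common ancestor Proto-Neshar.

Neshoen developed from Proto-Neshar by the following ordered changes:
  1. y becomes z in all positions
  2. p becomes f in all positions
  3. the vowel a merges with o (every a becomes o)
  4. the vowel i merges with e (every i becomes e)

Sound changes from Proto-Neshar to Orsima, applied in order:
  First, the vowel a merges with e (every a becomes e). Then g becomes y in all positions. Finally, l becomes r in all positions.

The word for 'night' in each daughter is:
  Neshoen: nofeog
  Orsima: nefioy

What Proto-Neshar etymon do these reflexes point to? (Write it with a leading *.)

*nafiog

Position 2: Neshoen has o, Orsima has e. Taking the neighbouring segments as reconstructed: Neshoen o could go back to *a or *o; Orsima e could go back to *a or *e — the one source consistent with every daughter is *a.
Position 6: Neshoen has g, Orsima has y. Neshoen preserves g here (none of its changes turn any other segment into g), so the proto-segment is *g.
This points to *nafiog. Verify forward in each daughter:
Neshoen: *nafiog
  nafiog (rule 1 does not apply)
  nafiog (rule 2 does not apply)
  nafiog → nofiog   [vowel merger]
  nofiog → nofeog   [vowel merger]
  giving Neshoen nofeog.
Orsima: start from *nafiog.
  rule 1 (vowel merger): nafiog → nefiog
  rule 2 (unconditioned shift): nefiog → nefioy
  rule 3: no change — nefioy
  ⇒ Orsima nefioy
No other proto-form is consistent with every reflex, so the reconstruction is *nafiog.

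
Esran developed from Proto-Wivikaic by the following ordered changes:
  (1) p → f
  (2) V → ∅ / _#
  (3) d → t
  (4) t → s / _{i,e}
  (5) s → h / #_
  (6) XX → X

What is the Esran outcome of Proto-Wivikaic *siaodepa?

Esran: *siaodepa
  siaodepa → siaodefa   [unconditioned shift]
  siaodefa → siaodef   [apocope]
  siaodef → siaotef   [unconditioned shift]
  siaotef → siaosef   [palatalisation]
  siaosef → hiaosef   [debuccalisation]
  hiaosef (rule 6 does not apply)
  giving Esran hiaosef.

hiaosef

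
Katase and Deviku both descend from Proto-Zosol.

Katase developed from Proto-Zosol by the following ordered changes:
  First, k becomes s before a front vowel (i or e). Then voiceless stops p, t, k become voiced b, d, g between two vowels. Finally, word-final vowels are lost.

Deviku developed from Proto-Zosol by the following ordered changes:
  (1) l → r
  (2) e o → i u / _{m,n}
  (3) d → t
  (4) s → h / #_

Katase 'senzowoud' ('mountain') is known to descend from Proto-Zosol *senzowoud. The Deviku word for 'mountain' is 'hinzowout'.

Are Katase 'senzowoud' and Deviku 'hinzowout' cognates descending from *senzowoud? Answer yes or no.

Derive the expected Deviku reflex of *senzowoud:
Deviku: start from *senzowoud.
  rule 1: no change — senzowoud
  rule 2 (pre-nasal raising): senzowoud → sinzowoud
  rule 3 (unconditioned shift): sinzowoud → sinzowout
  rule 4 (debuccalisation): sinzowout → hinzowout
  ⇒ Deviku hinzowout
Deviku 'hinzowout' matches the regular reflex exactly, so the pair is cognate.

yes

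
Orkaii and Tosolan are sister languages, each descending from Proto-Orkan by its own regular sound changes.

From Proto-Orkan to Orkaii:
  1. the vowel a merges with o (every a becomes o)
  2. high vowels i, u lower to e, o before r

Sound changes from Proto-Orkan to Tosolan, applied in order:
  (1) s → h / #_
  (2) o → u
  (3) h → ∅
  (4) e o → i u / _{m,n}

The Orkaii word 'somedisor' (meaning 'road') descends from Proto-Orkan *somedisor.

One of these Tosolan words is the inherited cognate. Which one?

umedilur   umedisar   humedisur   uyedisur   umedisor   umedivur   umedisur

Tosolan: start from *somedisor.
  rule 1 (debuccalisation): somedisor → homedisor
  rule 2 (vowel merger): homedisor → humedisur
  rule 3 (h-loss): humedisur → umedisur
  rule 4: no change — umedisur
  ⇒ Tosolan umedisur
Only 'umedisur' matches the regular Tosolan development of *somedisor.

umedisur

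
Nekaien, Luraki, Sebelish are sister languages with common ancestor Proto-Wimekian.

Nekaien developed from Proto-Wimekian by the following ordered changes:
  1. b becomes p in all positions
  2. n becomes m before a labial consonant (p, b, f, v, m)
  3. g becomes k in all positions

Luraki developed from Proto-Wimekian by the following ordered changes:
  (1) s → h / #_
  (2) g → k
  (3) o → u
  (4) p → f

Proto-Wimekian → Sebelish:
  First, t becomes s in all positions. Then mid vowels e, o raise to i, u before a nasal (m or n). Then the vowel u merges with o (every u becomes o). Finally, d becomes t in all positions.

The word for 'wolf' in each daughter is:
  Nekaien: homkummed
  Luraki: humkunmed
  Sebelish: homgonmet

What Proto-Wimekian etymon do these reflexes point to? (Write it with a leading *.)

Position 6: Nekaien has m, Luraki has n, Sebelish has n. Luraki preserves n here (none of its changes turn any other segment into n), so the proto-segment is *n.
Position 2: Nekaien has o, Luraki has u, Sebelish has o. Nekaien preserves o here (none of its changes turn any other segment into o), so the proto-segment is *o.
Position 4: Nekaien has k, Luraki has k, Sebelish has g. Sebelish preserves g here (none of its changes turn any other segment into g), so the proto-segment is *g.
Continuing position by position gives *homgunmed; check it forward:
Nekaien: *homgunmed > homgummed > homkummed  (by nasal place assimilation, unconditioned shift)
Luraki: start from *homgunmed.
  rule 1: no change — homgunmed
  rule 2 (unconditioned shift): homgunmed → homkunmed
  rule 3 (vowel merger): homkunmed → humkunmed
  rule 4: no change — humkunmed
  ⇒ Luraki humkunmed
Sebelish: start from *homgunmed.
  rule 1: no change — homgunmed
  rule 2 (pre-nasal raising): homgunmed → humgunmed
  rule 3 (vowel merger): humgunmed → homgonmed
  rule 4 (unconditioned shift): homgonmed → homgonmet
  ⇒ Sebelish homgonmet
No other proto-form is consistent with every reflex, so the reconstruction is *homgunmed.

*homgunmed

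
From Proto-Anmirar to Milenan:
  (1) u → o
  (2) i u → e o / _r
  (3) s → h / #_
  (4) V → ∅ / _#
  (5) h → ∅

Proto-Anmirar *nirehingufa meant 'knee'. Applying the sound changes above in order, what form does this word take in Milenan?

Milenan: *nirehingufa
  nirehingufa → nirehingofa   [vowel merger]
  nirehingofa → nerehingofa   [pre-rhotic lowering]
  nerehingofa (rule 3 does not apply)
  nerehingofa → nerehingof   [apocope]
  nerehingof → nereingof   [h-loss]
  giving Milenan nereingof.

nereingof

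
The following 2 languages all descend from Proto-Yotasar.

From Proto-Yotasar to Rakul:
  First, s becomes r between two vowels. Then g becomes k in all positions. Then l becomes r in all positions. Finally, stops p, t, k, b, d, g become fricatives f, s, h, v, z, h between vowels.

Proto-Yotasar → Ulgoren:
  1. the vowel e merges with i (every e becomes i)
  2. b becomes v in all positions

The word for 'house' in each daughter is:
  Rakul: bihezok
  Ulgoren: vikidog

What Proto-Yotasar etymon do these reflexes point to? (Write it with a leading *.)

Position 4: Rakul has e, Ulgoren has i. Rakul preserves e here (none of its changes turn any other segment into e), so the proto-segment is *e.
Position 7: Rakul has k, Ulgoren has g. Ulgoren preserves g here (none of its changes turn any other segment into g), so the proto-segment is *g.
Position 5: Rakul has z, Ulgoren has d. Ulgoren preserves d here (none of its changes turn any other segment into d), so the proto-segment is *d.
Verify the candidate proto-form against each daughter:
Rakul: start from *bikedog.
  rule 1: no change — bikedog
  rule 2 (unconditioned shift): bikedog → bikedok
  rule 3: no change — bikedok
  rule 4 (intervocalic lenition): bikedok → bihezok
  ⇒ Rakul bihezok
Ulgoren: start from *bikedog.
  rule 1 (vowel merger): bikedog → bikidog
  rule 2 (unconditioned shift): bikidog → vikidog
  ⇒ Ulgoren vikidog
*bikedog is the unique common source.

*bikedog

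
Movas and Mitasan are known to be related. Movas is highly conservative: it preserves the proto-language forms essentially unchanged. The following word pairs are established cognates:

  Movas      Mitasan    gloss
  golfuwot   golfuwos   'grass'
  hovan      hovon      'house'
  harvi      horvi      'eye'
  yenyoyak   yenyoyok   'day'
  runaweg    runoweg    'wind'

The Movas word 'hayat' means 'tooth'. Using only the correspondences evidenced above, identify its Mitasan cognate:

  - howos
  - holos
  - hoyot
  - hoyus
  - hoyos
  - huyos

yenyoyak ~ yenyoyok, runaweg ~ runoweg — Movas a corresponds to Mitasan o after a consonant, before a consonant other than r, m, n, p, b, f, v.
golfuwot ~ golfuwos — Movas t corresponds to Mitasan s word-finally.
Applying these to Movas 'hayat':
  hayat → hoyat   (a→o after a consonant, before a consonant other than r, m, n, p, b, f, v)
  hoyat → hoyot   (a→o after a consonant, before a consonant other than r, m, n, p, b, f, v)
  hoyot → hoyos   (t→s word-finally)
So the Mitasan cognate is 'hoyos'.

hoyos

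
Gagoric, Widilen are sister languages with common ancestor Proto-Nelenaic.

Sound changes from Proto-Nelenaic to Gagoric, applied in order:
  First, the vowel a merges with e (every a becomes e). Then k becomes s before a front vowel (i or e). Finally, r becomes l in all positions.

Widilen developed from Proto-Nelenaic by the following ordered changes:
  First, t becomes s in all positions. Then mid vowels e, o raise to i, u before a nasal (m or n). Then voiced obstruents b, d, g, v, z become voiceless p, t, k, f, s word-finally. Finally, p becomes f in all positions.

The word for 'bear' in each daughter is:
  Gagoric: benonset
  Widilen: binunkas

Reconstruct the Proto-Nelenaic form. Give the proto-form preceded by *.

Position 2: Gagoric has e, Widilen has i. Taking the neighbouring segments as reconstructed: Gagoric e could go back to *a or *e; Widilen i could go back to *e or *i — the one source consistent with every daughter is *e.
Position 7: Gagoric has e, Widilen has a. Widilen preserves a here (none of its changes turn any other segment into a), so the proto-segment is *a.
Continuing position by position gives *benonkat; check it forward:
Gagoric: start from *benonkat.
  rule 1 (vowel merger): benonkat → benonket
  rule 2 (palatalisation): benonket → benonset
  rule 3: no change — benonset
  ⇒ Gagoric benonset
Widilen: *benonkat > benonkas > binunkas  (by unconditioned shift, pre-nasal raising)
*benonkat is the unique common source.

*benonkat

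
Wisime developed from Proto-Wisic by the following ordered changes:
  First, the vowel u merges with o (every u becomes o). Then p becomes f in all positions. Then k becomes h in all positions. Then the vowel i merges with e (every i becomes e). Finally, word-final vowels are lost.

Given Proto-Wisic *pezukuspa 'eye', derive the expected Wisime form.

fezohosf

Wisime: *pezukuspa
  pezukuspa → pezokospa   [vowel merger]
  pezokospa → fezokosfa   [unconditioned shift]
  fezokosfa → fezohosfa   [unconditioned shift]
  fezohosfa (rule 4 does not apply)
  fezohosfa → fezohosf   [apocope]
  giving Wisime fezohosf.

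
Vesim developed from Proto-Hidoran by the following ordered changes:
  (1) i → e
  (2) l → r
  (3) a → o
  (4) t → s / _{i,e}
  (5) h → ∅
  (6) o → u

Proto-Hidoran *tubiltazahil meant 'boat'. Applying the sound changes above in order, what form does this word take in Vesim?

tubertuzuer

Vesim: *tubiltazahil
  tubiltazahil → tubeltazahel   [vowel merger]
  tubeltazahel → tubertazaher   [unconditioned shift]
  tubertazaher → tubertozoher   [vowel merger]
  tubertozoher (rule 4 does not apply)
  tubertozoher → tubertozoer   [h-loss]
  tubertozoer → tubertuzuer   [vowel merger]
  giving Vesim tubertuzuer.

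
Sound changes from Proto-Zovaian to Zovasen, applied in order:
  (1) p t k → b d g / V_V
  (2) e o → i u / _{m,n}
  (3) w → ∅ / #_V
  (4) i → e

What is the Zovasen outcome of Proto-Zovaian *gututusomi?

Zovasen: *gututusomi
  gututusomi → gududusomi   [intervocalic voicing]
  gududusomi → gududusumi   [pre-nasal raising]
  gududusumi (rule 3 does not apply)
  gududusumi → gududusume   [vowel merger]
  giving Zovasen gududusume.

gududusume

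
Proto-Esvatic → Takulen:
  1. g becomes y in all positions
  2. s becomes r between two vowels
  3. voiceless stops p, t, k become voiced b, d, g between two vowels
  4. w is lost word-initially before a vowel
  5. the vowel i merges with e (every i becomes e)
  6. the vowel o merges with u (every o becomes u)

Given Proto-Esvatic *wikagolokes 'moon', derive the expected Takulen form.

egayuluges

Takulen: *wikagolokes > wikayolokes > wigayologes > igayologes > egayologes > egayuluges  (by unconditioned shift, intervocalic voicing, glide loss, vowel merger, vowel merger)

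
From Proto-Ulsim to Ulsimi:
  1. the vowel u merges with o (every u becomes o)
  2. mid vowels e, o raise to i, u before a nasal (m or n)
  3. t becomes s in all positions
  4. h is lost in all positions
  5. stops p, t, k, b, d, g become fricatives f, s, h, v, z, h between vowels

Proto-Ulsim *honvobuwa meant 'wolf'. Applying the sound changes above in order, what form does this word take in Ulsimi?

Ulsimi: *honvobuwa
  honvobuwa → honvobowa   [vowel merger]
  honvobowa → hunvobowa   [pre-nasal raising]
  hunvobowa (rule 3 does not apply)
  hunvobowa → unvobowa   [h-loss]
  unvobowa → unvovowa   [intervocalic lenition]
  giving Ulsimi unvovowa.

unvovowa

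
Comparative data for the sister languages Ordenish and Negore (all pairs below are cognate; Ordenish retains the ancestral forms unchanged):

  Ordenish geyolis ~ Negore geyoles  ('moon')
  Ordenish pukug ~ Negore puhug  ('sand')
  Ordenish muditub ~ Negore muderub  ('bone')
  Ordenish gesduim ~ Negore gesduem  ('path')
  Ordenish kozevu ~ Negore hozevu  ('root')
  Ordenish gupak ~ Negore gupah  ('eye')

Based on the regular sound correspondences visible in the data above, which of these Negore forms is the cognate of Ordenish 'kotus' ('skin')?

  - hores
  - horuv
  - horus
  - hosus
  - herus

horus

kozevu ~ hozevu — Ordenish k corresponds to Negore h word-initially before a back vowel.
muditub ~ muderub — Ordenish t corresponds to Negore r between vowels (before a back vowel).
Applying these to Ordenish 'kotus':
  kotus → hotus   (k→h word-initially before a back vowel)
  hotus → horus   (t→r between vowels (before a back vowel))
So the Negore cognate is 'horus'.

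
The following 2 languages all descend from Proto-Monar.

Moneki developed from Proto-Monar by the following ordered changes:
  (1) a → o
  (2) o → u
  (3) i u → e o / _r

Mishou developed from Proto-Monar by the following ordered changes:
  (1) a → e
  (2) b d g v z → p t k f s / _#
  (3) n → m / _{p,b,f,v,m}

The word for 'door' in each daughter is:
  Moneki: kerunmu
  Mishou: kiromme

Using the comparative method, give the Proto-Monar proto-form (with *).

Position 2: Moneki has e, Mishou has i. Mishou preserves i here (none of its changes turn any other segment into i), so the proto-segment is *i.
Position 7: Moneki has u, Mishou has e. Taking the neighbouring segments as reconstructed: Moneki u could go back to *a or *o or *u; Mishou e could go back to *a or *e — the one source consistent with every daughter is *a.
Verify the candidate proto-form against each daughter:
Moneki: *kironma
  kironma → kironmo   [vowel merger]
  kironmo → kirunmu   [vowel merger]
  kirunmu → kerunmu   [pre-rhotic lowering]
  giving Moneki kerunmu.
Mishou: start from *kironma.
  rule 1 (vowel merger): kironma → kironme
  rule 2: no change — kironme
  rule 3 (nasal place assimilation): kironme → kiromme
  ⇒ Mishou kiromme
No other proto-form is consistent with every reflex, so the reconstruction is *kironma.

*kironma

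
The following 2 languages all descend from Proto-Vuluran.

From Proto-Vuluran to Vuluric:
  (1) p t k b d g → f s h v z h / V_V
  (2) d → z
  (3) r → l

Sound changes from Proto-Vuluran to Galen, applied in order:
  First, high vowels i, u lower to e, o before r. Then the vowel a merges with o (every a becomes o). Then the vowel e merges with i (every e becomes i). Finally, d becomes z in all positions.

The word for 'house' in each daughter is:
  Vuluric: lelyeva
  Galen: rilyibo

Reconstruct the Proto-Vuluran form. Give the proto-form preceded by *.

*relyeba

Position 1: Vuluric has l, Galen has r. Galen preserves r here (none of its changes turn any other segment into r), so the proto-segment is *r.
Position 6: Vuluric has v, Galen has b. Galen preserves b here (none of its changes turn any other segment into b), so the proto-segment is *b.
Continuing position by position gives *relyeba; check it forward:
Vuluric: *relyeba
  relyeba → relyeva   [intervocalic lenition]
  relyeva (rule 2 does not apply)
  relyeva → lelyeva   [unconditioned shift]
  giving Vuluric lelyeva.
Galen: *relyeba > relyebo > rilyibo  (by vowel merger, vowel merger)
No other proto-form is consistent with every reflex, so the reconstruction is *relyeba.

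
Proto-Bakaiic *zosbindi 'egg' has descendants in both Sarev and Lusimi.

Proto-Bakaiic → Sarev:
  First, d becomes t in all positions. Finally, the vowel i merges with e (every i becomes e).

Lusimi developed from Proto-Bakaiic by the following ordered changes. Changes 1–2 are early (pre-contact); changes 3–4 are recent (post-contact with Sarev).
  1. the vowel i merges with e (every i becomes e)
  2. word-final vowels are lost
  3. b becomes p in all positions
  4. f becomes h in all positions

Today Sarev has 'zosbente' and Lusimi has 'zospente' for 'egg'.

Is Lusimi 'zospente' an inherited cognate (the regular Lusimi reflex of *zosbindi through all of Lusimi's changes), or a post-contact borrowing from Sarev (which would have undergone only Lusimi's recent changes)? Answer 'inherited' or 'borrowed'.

borrowed

If inherited, *zosbindi would pass through all of Lusimi's changes:
Lusimi: *zosbindi
  zosbindi → zosbende   [vowel merger]
  zosbende → zosbend   [apocope]
  zosbend → zospend   [unconditioned shift]
  zospend (rule 4 does not apply)
  giving Lusimi zospend.
If borrowed from Sarev 'zosbente' after the early changes, it would undergo only the recent ones:
  rule 3 (unconditioned shift): zosbente → zospente
  rule 4 (unconditioned shift): no change (zospente)
  ⇒ as a loan: zospente
Lusimi 'zospente' matches the loan outcome 'zospente', not the inherited 'zospend' — it skipped the early Lusimi changes, so it was borrowed from Sarev.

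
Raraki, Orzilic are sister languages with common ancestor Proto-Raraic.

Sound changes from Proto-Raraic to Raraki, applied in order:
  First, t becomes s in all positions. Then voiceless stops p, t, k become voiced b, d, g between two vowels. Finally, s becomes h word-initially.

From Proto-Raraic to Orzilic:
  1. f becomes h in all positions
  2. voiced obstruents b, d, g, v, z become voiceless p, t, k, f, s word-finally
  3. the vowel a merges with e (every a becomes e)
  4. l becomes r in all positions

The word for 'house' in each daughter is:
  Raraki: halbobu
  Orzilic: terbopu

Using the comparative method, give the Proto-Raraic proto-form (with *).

*talbopu

Position 6: Raraki has b, Orzilic has p. Taking the neighbouring segments as reconstructed: Raraki b could go back to *p or *b; Orzilic p can only go back to *p — the one source consistent with every daughter is *p.
Position 2: Raraki has a, Orzilic has e. Raraki preserves a here (none of its changes turn any other segment into a), so the proto-segment is *a.
Position 3: Raraki has l, Orzilic has r. Raraki preserves l here (none of its changes turn any other segment into l), so the proto-segment is *l.
This points to *talbopu. Verify forward in each daughter:
Raraki: *talbopu > salbopu > salbobu > halbobu  (by unconditioned shift, intervocalic voicing, debuccalisation)
Orzilic: *talbopu > telbopu > terbopu  (by vowel merger, unconditioned shift)
No other proto-form is consistent with every reflex, so the reconstruction is *talbopu.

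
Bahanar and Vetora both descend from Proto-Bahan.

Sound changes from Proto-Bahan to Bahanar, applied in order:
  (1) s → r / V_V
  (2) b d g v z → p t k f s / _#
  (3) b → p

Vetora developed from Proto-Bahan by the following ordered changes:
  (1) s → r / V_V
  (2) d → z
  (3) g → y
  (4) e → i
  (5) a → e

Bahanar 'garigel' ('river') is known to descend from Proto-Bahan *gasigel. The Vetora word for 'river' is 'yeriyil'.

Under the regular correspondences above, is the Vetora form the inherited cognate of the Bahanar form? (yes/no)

yes

Derive the expected Vetora reflex of *gasigel:
Vetora: *gasigel > garigel > yariyel > yariyil > yeriyil  (by rhotacism, unconditioned shift, vowel merger, vowel merger)
Vetora 'yeriyil' matches the regular reflex exactly, so the pair is cognate.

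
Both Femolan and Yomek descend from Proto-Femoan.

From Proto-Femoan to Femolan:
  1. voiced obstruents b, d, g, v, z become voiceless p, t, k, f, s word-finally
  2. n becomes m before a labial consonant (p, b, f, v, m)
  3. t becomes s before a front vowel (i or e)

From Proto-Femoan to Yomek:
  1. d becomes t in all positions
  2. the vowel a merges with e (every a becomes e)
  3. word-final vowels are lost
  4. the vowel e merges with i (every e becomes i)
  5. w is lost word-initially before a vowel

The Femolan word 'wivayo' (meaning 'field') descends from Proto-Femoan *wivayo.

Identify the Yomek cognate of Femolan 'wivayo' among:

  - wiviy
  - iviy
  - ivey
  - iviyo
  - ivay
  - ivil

Yomek: *wivayo > wiveyo > wivey > wiviy > iviy  (by vowel merger, apocope, vowel merger, glide loss)
Only 'iviy' matches the regular Yomek development of *wivayo.

iviy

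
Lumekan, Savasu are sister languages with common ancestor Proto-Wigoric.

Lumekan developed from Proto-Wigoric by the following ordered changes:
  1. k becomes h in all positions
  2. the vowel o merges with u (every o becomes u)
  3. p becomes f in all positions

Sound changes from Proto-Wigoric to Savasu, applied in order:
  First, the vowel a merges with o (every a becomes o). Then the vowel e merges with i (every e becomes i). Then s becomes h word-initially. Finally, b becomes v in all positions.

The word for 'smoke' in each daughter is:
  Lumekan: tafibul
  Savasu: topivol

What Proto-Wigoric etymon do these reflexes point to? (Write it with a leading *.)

*tapibol

Position 6: Lumekan has u, Savasu has o. Taking the neighbouring segments as reconstructed: Lumekan u could go back to *o or *u; Savasu o could go back to *a or *o — the one source consistent with every daughter is *o.
Position 5: Lumekan has b, Savasu has v. Lumekan preserves b here (none of its changes turn any other segment into b), so the proto-segment is *b.
Position 2: Lumekan has a, Savasu has o. Lumekan preserves a here (none of its changes turn any other segment into a), so the proto-segment is *a.
This points to *tapibol. Verify forward in each daughter:
Lumekan: *tapibol
  tapibol (rule 1 does not apply)
  tapibol → tapibul   [vowel merger]
  tapibul → tafibul   [unconditioned shift]
  giving Lumekan tafibul.
Savasu: start from *tapibol.
  rule 1 (vowel merger): tapibol → topibol
  rule 2: no change — topibol
  rule 3: no change — topibol
  rule 4 (unconditioned shift): topibol → topivol
  ⇒ Savasu topivol
No other proto-form is consistent with every reflex, so the reconstruction is *tapibol.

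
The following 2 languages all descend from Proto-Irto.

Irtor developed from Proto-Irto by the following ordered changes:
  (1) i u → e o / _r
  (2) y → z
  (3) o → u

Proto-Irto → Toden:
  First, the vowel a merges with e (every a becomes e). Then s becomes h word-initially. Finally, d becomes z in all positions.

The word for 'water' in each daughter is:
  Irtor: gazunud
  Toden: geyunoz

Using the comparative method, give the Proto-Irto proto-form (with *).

*gayunod

Position 6: Irtor has u, Toden has o. Toden preserves o here (none of its changes turn any other segment into o), so the proto-segment is *o.
Position 3: Irtor has z, Toden has y. Toden preserves y here (none of its changes turn any other segment into y), so the proto-segment is *y.
Position 2: Irtor has a, Toden has e. Irtor preserves a here (none of its changes turn any other segment into a), so the proto-segment is *a.
Continuing position by position gives *gayunod; check it forward:
Irtor: start from *gayunod.
  rule 1: no change — gayunod
  rule 2 (unconditioned shift): gayunod → gazunod
  rule 3 (vowel merger): gazunod → gazunud
  ⇒ Irtor gazunud
Toden: *gayunod > geyunod > geyunoz  (by vowel merger, unconditioned shift)
Only *gayunod yields all of Irtor gazunud, Toden geyunoz.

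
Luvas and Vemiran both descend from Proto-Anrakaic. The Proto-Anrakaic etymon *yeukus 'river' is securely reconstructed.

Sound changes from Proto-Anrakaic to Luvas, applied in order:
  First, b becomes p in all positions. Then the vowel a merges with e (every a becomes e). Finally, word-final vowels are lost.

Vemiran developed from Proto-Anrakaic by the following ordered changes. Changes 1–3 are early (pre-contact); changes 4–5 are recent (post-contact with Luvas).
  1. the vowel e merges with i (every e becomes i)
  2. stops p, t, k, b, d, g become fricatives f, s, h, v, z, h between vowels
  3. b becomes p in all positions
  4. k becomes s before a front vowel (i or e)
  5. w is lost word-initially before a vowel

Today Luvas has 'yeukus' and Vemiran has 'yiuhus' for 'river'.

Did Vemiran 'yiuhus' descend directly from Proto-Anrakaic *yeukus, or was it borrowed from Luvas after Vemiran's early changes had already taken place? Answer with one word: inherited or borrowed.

If inherited, *yeukus would pass through all of Vemiran's changes:
Vemiran: *yeukus > yiukus > yiuhus  (by vowel merger, intervocalic lenition)
If borrowed from Luvas 'yeukus' after the early changes, it would undergo only the recent ones:
  rule 4 (palatalisation): no change (yeukus)
  rule 5 (glide loss): no change (yeukus)
  ⇒ as a loan: yeukus
Vemiran 'yiuhus' matches the inherited outcome exactly, so it is an inherited cognate, not a loan.

inherited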